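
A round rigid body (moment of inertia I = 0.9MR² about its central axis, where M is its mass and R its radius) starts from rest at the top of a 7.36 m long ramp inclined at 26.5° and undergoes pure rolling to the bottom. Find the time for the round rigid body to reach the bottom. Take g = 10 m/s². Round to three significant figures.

t ≈ 2.50 s

The moment of inertia is 0.9MR², giving k ≡ I/(MR²) = 0.9.
Newton's second law down the slope: Mg sinθ − f = Ma. The torque equation fR = Iα (with α = a/R) gives f = kMa.
Hence a = g sinθ/(1+k) = 10×sin26.5°/1.9 = 2.348 m/s².
With constant a from rest, t = √(2L/a) = √(2·7.36/2.348) ≈ 2.50 s.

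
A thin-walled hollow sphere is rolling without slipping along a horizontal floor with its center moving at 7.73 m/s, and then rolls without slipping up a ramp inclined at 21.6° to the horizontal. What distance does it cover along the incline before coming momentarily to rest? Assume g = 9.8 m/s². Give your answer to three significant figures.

d ≈ 13.8 m

With I = (2/3)MR², the ratio k = I/(MR²) is 2/3.
The rolling condition ω = v/R makes the rotational term ½I(v/R)² = ½kMv², so KE_total = ½(1+k)Mv² = (5/6)Mv².
Setting this equal to Mgh gives the vertical rise h = (1+k)v₀²/(2g) = 1.667×7.73²/(2×9.8) = 5.081 m.
The distance along the slope is d = h/sinθ = 5.081/sin21.6° ≈ 13.8 m.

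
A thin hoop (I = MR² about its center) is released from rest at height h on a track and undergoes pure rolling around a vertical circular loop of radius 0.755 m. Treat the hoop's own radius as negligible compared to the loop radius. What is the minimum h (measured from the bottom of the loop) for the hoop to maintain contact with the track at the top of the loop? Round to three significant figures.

h_min ≈ 2.27 m

The moment of inertia is MR², giving k ≡ I/(MR²) = 1.
At the top, contact is just lost when gravity alone supplies the centripetal force: Mg = Mv_top²/r, i.e. v_top² = gr.
With ω = v/R, the kinetic energy at speed v is ½(1+k)Mv² = Mv².
Energy conservation from release (height h) to the top (height 2r): Mgh = Mg(2r) + M·gr.
Thus h_min = 2r + (1+k)r/2 = r(2 + 2/2) = 0.755 × 3 ≈ 2.27 m.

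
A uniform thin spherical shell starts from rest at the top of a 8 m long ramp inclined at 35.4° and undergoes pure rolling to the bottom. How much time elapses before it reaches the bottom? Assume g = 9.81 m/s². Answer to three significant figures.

For this body I = (2/3)MR², i.e. k = I/(MR²) = 2/3.
Translational: Mg sinθ − f = Ma. Rotational about the CM: fR = Iα = kMRa, so f = kMa.
Hence a = g sinθ/(1+k) = 9.81×sin35.4°/1.667 = 3.41 m/s².
Starting from rest, L = ½at², so t = √(2L/a) = √(2×8/3.41) ≈ 2.17 s.

t ≈ 2.17 s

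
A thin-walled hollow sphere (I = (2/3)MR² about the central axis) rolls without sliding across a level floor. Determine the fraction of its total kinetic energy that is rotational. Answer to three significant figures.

For this body I = (2/3)MR², i.e. k = I/(MR²) = 2/3.
Since ω = v/R, the translational part is ½Mv² and the rotational part is ½I(v/R)² = ½kMv²; the total is ½(1+k)Mv².
The rotational fraction is therefore k/(1+k) = (2/3)/1.667 ≈ 0.400.

fraction ≈ 0.400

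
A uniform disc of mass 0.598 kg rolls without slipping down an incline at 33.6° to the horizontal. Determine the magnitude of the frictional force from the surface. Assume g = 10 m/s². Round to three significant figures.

f ≈ 1.10 N

The moment of inertia is (1/2)MR², giving k ≡ I/(MR²) = 0.5.
Translational: Mg sinθ − f = Ma. Rotational about the CM: fR = Iα = kMRa, so f = kMa.
Combining, a = g sinθ/(1+k) and f = kMa = kMg sinθ/(1+k).
f = 0.5 × 0.598 × 10 × sin33.6° / 1.5 ≈ 1.10 N.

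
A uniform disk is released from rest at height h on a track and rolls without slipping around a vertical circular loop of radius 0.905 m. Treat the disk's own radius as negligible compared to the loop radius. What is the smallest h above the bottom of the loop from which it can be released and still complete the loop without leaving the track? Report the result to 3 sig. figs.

h_min ≈ 2.49 m

With I = (1/2)MR², the ratio k = I/(MR²) is 0.5.
At the top, contact is just lost when gravity alone supplies the centripetal force: Mg = Mv_top²/r, i.e. v_top² = gr.
With ω = v/R, the kinetic energy at speed v is ½(1+k)Mv² = (3/4)Mv².
Energy conservation from release (height h) to the top (height 2r): Mgh = Mg(2r) + (3/4)M·gr.
Thus h_min = 2r + (1+k)r/2 = r(2 + 1.5/2) = 0.905 × 2.75 ≈ 2.49 m.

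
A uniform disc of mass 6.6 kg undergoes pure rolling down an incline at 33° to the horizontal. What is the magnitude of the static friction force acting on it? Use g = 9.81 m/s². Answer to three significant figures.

The moment of inertia is (1/2)MR², giving k ≡ I/(MR²) = 0.5.
Along the incline Mg sinθ − f = Ma, and torque about the center fR = Iα = kMR²(a/R) gives f = kMa.
Combining, a = g sinθ/(1+k) and f = kMa = kMg sinθ/(1+k).
f = 0.5 × 6.6 × 9.81 × sin33° / 1.5 ≈ 11.8 N.

f ≈ 11.8 N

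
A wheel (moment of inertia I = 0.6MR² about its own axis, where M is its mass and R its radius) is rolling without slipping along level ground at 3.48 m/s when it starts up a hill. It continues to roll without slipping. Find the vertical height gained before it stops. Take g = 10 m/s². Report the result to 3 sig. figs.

For this body I = 0.6MR², i.e. k = I/(MR²) = 0.6.
Since it rolls without slipping, ω = v/R and KE = ½Mv² + ½Iω² = ½(1+k)Mv² = (4/5)Mv².
All of this converts to potential energy at the highest point: (4/5)Mv₀² = Mgh.
Thus h = (1+k)v₀²/(2g) = 1.6 × 3.48² / (2 × 10) ≈ 0.969 m.

h ≈ 0.969 m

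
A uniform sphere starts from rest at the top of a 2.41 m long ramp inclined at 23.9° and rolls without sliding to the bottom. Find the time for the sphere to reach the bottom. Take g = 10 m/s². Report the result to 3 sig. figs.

For this body I = (2/5)MR², i.e. k = I/(MR²) = 0.4.
Along the incline Mg sinθ − f = Ma, and torque about the center fR = Iα = kMR²(a/R) gives f = kMa.
Hence a = g sinθ/(1+k) = 10×sin23.9°/1.4 = 2.894 m/s².
With constant a from rest, t = √(2L/a) = √(2·2.41/2.894) ≈ 1.29 s.

t ≈ 1.29 s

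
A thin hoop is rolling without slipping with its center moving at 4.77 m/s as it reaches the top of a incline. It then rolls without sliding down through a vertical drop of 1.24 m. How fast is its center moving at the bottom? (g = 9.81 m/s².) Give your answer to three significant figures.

v ≈ 5.91 m/s

For this body I = MR², i.e. k = I/(MR²) = 1.
The rolling condition ω = v/R makes the rotational term ½I(v/R)² = ½kMv², so KE_total = ½(1+k)Mv² = Mv².
Conserving energy between top and bottom: Mv² = Mv₀² + Mgh, hence v² = v₀² + 2gh/(1+k).
v = √(4.77² + 2×9.81×1.24/2) = √34.92 ≈ 5.91 m/s.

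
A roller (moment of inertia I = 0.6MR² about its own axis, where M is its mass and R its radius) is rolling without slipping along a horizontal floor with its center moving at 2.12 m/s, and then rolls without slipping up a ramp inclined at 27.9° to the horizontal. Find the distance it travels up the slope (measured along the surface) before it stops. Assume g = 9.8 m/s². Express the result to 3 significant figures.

With I = 0.6MR², the ratio k = I/(MR²) is 0.6.
Pure rolling means v = ωR; then KE = ½Mv² + ½I(v/R)² = ½(1+k)Mv² = (4/5)Mv².
Setting this equal to Mgh gives the vertical rise h = (1+k)v₀²/(2g) = 1.6×2.12²/(2×9.8) = 0.3669 m.
The distance along the slope is d = h/sinθ = 0.3669/sin27.9° ≈ 0.784 m.

d ≈ 0.784 m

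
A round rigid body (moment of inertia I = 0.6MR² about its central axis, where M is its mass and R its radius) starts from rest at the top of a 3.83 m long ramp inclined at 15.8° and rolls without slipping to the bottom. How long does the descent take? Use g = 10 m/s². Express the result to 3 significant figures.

Here I = 0.6MR², so the shape factor k = I/(MR²) = 0.6.
Newton's second law down the slope: Mg sinθ − f = Ma. The torque equation fR = Iα (with α = a/R) gives f = kMa.
Hence a = g sinθ/(1+k) = 10×sin15.8°/1.6 = 1.702 m/s².
With constant a from rest, t = √(2L/a) = √(2·3.83/1.702) ≈ 2.12 s.

t ≈ 2.12 s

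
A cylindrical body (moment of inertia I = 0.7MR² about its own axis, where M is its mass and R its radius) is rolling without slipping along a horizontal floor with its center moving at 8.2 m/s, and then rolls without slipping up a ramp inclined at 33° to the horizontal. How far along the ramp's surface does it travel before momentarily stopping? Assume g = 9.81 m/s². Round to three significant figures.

The moment of inertia is 0.7MR², giving k ≡ I/(MR²) = 0.7.
The rolling condition ω = v/R makes the rotational term ½I(v/R)² = ½kMv², so KE_total = ½(1+k)Mv² = (17/20)Mv².
Setting this equal to Mgh gives the vertical rise h = (1+k)v₀²/(2g) = 1.7×8.2²/(2×9.81) = 5.826 m.
The distance along the slope is d = h/sinθ = 5.826/sin33° ≈ 10.7 m.

d ≈ 10.7 m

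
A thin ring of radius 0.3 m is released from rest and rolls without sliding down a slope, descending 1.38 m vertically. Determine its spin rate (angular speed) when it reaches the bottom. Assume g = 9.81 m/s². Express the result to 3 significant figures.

ω ≈ 12.3 rad/s

With I = MR², the ratio k = I/(MR²) is 1.
Pure rolling means v = ωR; then KE = ½Mv² + ½I(v/R)² = ½(1+k)Mv² = Mv².
Energy conservation Mgh = ½(1+k)Mv² gives v = √(2gh/(1+k)) = √(2 × 9.81 × 1.38 / 2) = 3.679 m/s.
The angular speed follows from ω = v/R = 3.679/0.3 ≈ 12.3 rad/s.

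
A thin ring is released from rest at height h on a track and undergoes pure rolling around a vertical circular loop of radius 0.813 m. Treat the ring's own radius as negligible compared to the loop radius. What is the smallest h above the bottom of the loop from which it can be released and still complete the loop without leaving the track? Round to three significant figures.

The moment of inertia is MR², giving k ≡ I/(MR²) = 1.
At the top of the loop, the minimum-contact condition is Mg = Mv_top²/r, so v_top² = gr.
With ω = v/R, the kinetic energy at speed v is ½(1+k)Mv² = Mv².
Energy conservation from release (height h) to the top (height 2r): Mgh = Mg(2r) + M·gr.
Thus h_min = 2r + (1+k)r/2 = r(2 + 2/2) = 0.813 × 3 ≈ 2.44 m.

h_min ≈ 2.44 m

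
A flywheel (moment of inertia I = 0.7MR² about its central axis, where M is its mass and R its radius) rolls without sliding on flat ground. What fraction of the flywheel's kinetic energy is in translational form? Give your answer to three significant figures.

With I = 0.7MR², the ratio k = I/(MR²) is 0.7.
Since ω = v/R, the translational part is ½Mv² and the rotational part is ½I(v/R)² = ½kMv²; the total is ½(1+k)Mv².
The translational fraction is therefore 1/(1+k) = 1/1.7 ≈ 0.588.

fraction ≈ 0.588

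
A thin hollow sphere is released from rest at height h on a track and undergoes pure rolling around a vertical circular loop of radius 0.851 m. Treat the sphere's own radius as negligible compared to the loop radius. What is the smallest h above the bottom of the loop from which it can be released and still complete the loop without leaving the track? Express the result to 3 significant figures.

h_min ≈ 2.41 m

Here I = (2/3)MR², so the shape factor k = I/(MR²) = 2/3.
At the top, contact is just lost when gravity alone supplies the centripetal force: Mg = Mv_top²/r, i.e. v_top² = gr.
With ω = v/R, the kinetic energy at speed v is ½(1+k)Mv² = (5/6)Mv².
Energy conservation from release (height h) to the top (height 2r): Mgh = Mg(2r) + (5/6)M·gr.
Thus h_min = 2r + (1+k)r/2 = r(2 + 1.667/2) = 0.851 × 2.833 ≈ 2.41 m.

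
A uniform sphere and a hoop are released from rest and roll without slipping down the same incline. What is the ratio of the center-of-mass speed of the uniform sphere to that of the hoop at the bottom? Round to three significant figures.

Each satisfies Mgh = ½(1+k)Mv² with k = I/(MR²), so v ∝ 1/√(1+k).
For the uniform sphere k = 0.4; for the hoop k = 1.
v₁/v₂ = √((1+k₂)/(1+k₁)) = √(2/1.4) ≈ 1.20.

v_ratio ≈ 1.20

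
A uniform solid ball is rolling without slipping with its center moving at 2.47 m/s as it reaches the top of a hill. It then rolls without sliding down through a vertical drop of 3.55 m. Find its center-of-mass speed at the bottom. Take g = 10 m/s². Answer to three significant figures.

Here I = (2/5)MR², so the shape factor k = I/(MR²) = 0.4.
Pure rolling means v = ωR; then KE = ½Mv² + ½I(v/R)² = ½(1+k)Mv² = (7/10)Mv².
Conserving energy between top and bottom: (7/10)Mv² = (7/10)Mv₀² + Mgh, hence v² = v₀² + 2gh/(1+k).
v = √(2.47² + 2×10×3.55/1.4) = √56.82 ≈ 7.54 m/s.

v ≈ 7.54 m/s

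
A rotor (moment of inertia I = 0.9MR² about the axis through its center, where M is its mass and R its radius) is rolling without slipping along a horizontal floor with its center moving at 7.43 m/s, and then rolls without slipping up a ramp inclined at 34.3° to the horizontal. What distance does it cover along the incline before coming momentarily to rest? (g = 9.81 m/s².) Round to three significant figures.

Here I = 0.9MR², so the shape factor k = I/(MR²) = 0.9.
The rolling condition ω = v/R makes the rotational term ½I(v/R)² = ½kMv², so KE_total = ½(1+k)Mv² = (19/20)Mv².
Setting this equal to Mgh gives the vertical rise h = (1+k)v₀²/(2g) = 1.9×7.43²/(2×9.81) = 5.346 m.
The distance along the slope is d = h/sinθ = 5.346/sin34.3° ≈ 9.49 m.

d ≈ 9.49 m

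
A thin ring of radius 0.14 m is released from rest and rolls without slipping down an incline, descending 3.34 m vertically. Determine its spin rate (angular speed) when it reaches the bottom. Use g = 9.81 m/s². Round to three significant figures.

ω ≈ 40.9 rad/s

Here I = MR², so the shape factor k = I/(MR²) = 1.
The rolling condition ω = v/R makes the rotational term ½I(v/R)² = ½kMv², so KE_total = ½(1+k)Mv² = Mv².
Energy conservation Mgh = ½(1+k)Mv² gives v = √(2gh/(1+k)) = √(2 × 9.81 × 3.34 / 2) = 5.724 m/s.
Then ω = v/R = 5.724 / 0.14 ≈ 40.9 rad/s.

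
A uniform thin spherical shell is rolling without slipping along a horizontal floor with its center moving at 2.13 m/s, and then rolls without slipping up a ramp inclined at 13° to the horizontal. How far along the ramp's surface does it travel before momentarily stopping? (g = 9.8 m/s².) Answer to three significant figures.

Here I = (2/3)MR², so the shape factor k = I/(MR²) = 2/3.
Pure rolling means v = ωR; then KE = ½Mv² + ½I(v/R)² = ½(1+k)Mv² = (5/6)Mv².
Setting this equal to Mgh gives the vertical rise h = (1+k)v₀²/(2g) = 1.667×2.13²/(2×9.8) = 0.3858 m.
The distance along the slope is d = h/sinθ = 0.3858/sin13° ≈ 1.71 m.

d ≈ 1.71 m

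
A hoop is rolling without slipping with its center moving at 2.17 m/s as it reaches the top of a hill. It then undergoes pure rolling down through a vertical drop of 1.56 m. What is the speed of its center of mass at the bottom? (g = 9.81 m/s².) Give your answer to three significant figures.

v ≈ 4.47 m/s

The moment of inertia is MR², giving k ≡ I/(MR²) = 1.
Since it rolls without slipping, ω = v/R and KE = ½Mv² + ½Iω² = ½(1+k)Mv² = Mv².
Energy conservation: Mv₀² + Mgh = Mv², so v² = v₀² + 2gh/(1+k).
v = √(2.17² + 2×9.81×1.56/2) = √20.01 ≈ 4.47 m/s.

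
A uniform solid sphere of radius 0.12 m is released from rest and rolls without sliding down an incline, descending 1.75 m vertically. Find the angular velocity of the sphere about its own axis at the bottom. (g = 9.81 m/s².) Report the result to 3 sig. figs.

ω ≈ 41.3 rad/s

The moment of inertia is (2/5)MR², giving k ≡ I/(MR²) = 0.4.
The rolling condition ω = v/R makes the rotational term ½I(v/R)² = ½kMv², so KE_total = ½(1+k)Mv² = (7/10)Mv².
Energy conservation Mgh = ½(1+k)Mv² gives v = √(2gh/(1+k)) = √(2 × 9.81 × 1.75 / 1.4) = 4.952 m/s.
The angular speed follows from ω = v/R = 4.952/0.12 ≈ 41.3 rad/s.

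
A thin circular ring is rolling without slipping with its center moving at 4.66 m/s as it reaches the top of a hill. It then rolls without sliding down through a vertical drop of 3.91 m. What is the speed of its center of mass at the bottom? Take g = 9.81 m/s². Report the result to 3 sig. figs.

With I = MR², the ratio k = I/(MR²) is 1.
Rolling without slipping gives ω = v/R, so the total kinetic energy is ½Mv² + ½Iω² = ½(1+k)Mv² = Mv².
Energy conservation: Mv₀² + Mgh = Mv², so v² = v₀² + 2gh/(1+k).
v = √(4.66² + 2×9.81×3.91/2) = √60.07 ≈ 7.75 m/s.

v ≈ 7.75 m/s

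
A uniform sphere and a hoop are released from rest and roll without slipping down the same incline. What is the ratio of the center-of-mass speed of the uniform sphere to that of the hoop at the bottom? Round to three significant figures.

v_ratio ≈ 1.20

Each satisfies Mgh = ½(1+k)Mv² with k = I/(MR²), so v ∝ 1/√(1+k).
For the uniform sphere k = 0.4; for the hoop k = 1.
v₁/v₂ = √((1+k₂)/(1+k₁)) = √(2/1.4) ≈ 1.20.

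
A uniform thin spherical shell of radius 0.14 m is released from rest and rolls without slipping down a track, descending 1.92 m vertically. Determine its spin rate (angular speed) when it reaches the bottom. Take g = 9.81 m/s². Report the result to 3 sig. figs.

With I = (2/3)MR², the ratio k = I/(MR²) is 2/3.
Since it rolls without slipping, ω = v/R and KE = ½Mv² + ½Iω² = ½(1+k)Mv² = (5/6)Mv².
Energy conservation Mgh = ½(1+k)Mv² gives v = √(2gh/(1+k)) = √(2 × 9.81 × 1.92 / 1.667) = 4.754 m/s.
Then ω = v/R = 4.754 / 0.14 ≈ 34.0 rad/s.

ω ≈ 34.0 rad/s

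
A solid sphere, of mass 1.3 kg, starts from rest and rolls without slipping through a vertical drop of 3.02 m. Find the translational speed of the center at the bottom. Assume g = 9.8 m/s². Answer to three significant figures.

With I = (2/5)MR², the ratio k = I/(MR²) is 0.4.
The rolling condition ω = v/R makes the rotational term ½I(v/R)² = ½kMv², so KE_total = ½(1+k)Mv² = (7/10)Mv².
Setting Mgh = (7/10)Mv² gives v = √(2gh/(1+k)) = √(2·9.8·3.02/1.4) ≈ 6.50 m/s.

v ≈ 6.50 m/s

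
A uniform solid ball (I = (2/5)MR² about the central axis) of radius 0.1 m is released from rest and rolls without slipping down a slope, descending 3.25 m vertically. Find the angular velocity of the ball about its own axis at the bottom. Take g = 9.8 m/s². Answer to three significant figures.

For this body I = (2/5)MR², i.e. k = I/(MR²) = 0.4.
Rolling without slipping gives ω = v/R, so the total kinetic energy is ½Mv² + ½Iω² = ½(1+k)Mv² = (7/10)Mv².
Energy conservation Mgh = ½(1+k)Mv² gives v = √(2gh/(1+k)) = √(2 × 9.8 × 3.25 / 1.4) = 6.745 m/s.
Then ω = v/R = 6.745 / 0.1 ≈ 67.5 rad/s.

ω ≈ 67.5 rad/s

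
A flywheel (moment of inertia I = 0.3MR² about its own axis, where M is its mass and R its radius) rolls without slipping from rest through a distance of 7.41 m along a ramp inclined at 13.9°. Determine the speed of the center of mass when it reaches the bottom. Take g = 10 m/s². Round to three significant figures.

Here I = 0.3MR², so the shape factor k = I/(MR²) = 0.3.
Rolling without slipping gives ω = v/R, so the total kinetic energy is ½Mv² + ½Iω² = ½(1+k)Mv² = (13/20)Mv².
The vertical drop is h = L sinθ = 7.41 × sin13.9° = 1.78 m.
Energy conservation: Mgh = (13/20)Mv², so v = √(2gh/(1+k)) = √(2 × 10 × 1.78 / 1.3) ≈ 5.23 m/s.

v ≈ 5.23 m/s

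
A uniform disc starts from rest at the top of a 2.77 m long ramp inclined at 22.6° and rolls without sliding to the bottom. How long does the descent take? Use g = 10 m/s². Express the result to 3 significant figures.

The moment of inertia is (1/2)MR², giving k ≡ I/(MR²) = 0.5.
Translational: Mg sinθ − f = Ma. Rotational about the CM: fR = Iα = kMRa, so f = kMa.
Hence a = g sinθ/(1+k) = 10×sin22.6°/1.5 = 2.562 m/s².
Starting from rest, L = ½at², so t = √(2L/a) = √(2×2.77/2.562) ≈ 1.47 s.

t ≈ 1.47 s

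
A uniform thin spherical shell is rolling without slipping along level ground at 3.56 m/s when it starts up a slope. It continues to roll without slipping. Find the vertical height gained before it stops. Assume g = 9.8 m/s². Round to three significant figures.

With I = (2/3)MR², the ratio k = I/(MR²) is 2/3.
Pure rolling means v = ωR; then KE = ½Mv² + ½I(v/R)² = ½(1+k)Mv² = (5/6)Mv².
At the top the kinetic energy is zero, so (5/6)Mv₀² = Mgh.
Thus h = (1+k)v₀²/(2g) = 1.667 × 3.56² / (2 × 9.8) ≈ 1.08 m.

h ≈ 1.08 m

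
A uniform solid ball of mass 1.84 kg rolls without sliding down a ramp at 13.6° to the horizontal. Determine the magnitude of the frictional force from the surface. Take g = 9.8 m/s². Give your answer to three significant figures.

f ≈ 1.21 N

For this body I = (2/5)MR², i.e. k = I/(MR²) = 0.4.
Newton's second law down the slope: Mg sinθ − f = Ma. The torque equation fR = Iα (with α = a/R) gives f = kMa.
Combining, a = g sinθ/(1+k) and f = kMa = kMg sinθ/(1+k).
f = 0.4 × 1.84 × 9.8 × sin13.6° / 1.4 ≈ 1.21 N.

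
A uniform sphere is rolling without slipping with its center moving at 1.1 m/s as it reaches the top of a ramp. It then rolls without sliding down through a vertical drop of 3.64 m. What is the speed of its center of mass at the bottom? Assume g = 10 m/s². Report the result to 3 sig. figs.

For this body I = (2/5)MR², i.e. k = I/(MR²) = 0.4.
Rolling without slipping gives ω = v/R, so the total kinetic energy is ½Mv² + ½Iω² = ½(1+k)Mv² = (7/10)Mv².
Conserving energy between top and bottom: (7/10)Mv² = (7/10)Mv₀² + Mgh, hence v² = v₀² + 2gh/(1+k).
v = √(1.1² + 2×10×3.64/1.4) = √53.21 ≈ 7.29 m/s.

v ≈ 7.29 m/s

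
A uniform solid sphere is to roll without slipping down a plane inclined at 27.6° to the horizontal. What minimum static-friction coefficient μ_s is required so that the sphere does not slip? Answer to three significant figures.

μ_min ≈ 0.149

The moment of inertia is (2/5)MR², giving k ≡ I/(MR²) = 0.4.
Along the incline Mg sinθ − f = Ma, and torque about the center fR = Iα = kMR²(a/R) gives f = kMa.
These give a = g sinθ/(1+k) and the required friction f = kMg sinθ/(1+k).
The normal force is N = Mg cosθ, so μ_min = f/N = k tanθ/(1+k).
μ_min = 0.4 × tan27.6° / 1.4 ≈ 0.149.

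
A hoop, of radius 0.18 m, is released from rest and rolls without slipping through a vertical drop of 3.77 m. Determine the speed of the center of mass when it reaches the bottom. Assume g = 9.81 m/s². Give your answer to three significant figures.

v ≈ 6.08 m/s

For this body I = MR², i.e. k = I/(MR²) = 1.
The rolling condition ω = v/R makes the rotational term ½I(v/R)² = ½kMv², so KE_total = ½(1+k)Mv² = Mv².
Energy conservation: Mgh = Mv², so v = √(2gh/(1+k)) = √(2 × 9.81 × 3.77 / 2) ≈ 6.08 m/s.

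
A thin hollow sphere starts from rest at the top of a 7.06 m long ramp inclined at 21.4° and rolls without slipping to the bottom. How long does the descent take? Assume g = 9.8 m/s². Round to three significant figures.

t ≈ 2.57 s

For this body I = (2/3)MR², i.e. k = I/(MR²) = 2/3.
Along the incline Mg sinθ − f = Ma, and torque about the center fR = Iα = kMR²(a/R) gives f = kMa.
Hence a = g sinθ/(1+k) = 9.8×sin21.4°/1.667 = 2.145 m/s².
Starting from rest, L = ½at², so t = √(2L/a) = √(2×7.06/2.145) ≈ 2.57 s.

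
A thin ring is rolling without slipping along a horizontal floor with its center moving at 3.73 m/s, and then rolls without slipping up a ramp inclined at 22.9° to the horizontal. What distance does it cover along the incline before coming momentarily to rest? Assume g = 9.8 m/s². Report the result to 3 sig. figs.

d ≈ 3.65 m

Here I = MR², so the shape factor k = I/(MR²) = 1.
Rolling without slipping gives ω = v/R, so the total kinetic energy is ½Mv² + ½Iω² = ½(1+k)Mv² = Mv².
Setting this equal to Mgh gives the vertical rise h = (1+k)v₀²/(2g) = 2×3.73²/(2×9.8) = 1.42 m.
Along the incline, d = h/sinθ = 1.42/sin22.9° ≈ 3.65 m.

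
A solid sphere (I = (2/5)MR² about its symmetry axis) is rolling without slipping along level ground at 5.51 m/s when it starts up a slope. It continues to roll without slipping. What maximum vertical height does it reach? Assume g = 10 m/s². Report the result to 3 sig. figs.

The moment of inertia is (2/5)MR², giving k ≡ I/(MR²) = 0.4.
Since it rolls without slipping, ω = v/R and KE = ½Mv² + ½Iω² = ½(1+k)Mv² = (7/10)Mv².
At the top the kinetic energy is zero, so (7/10)Mv₀² = Mgh.
Thus h = (1+k)v₀²/(2g) = 1.4 × 5.51² / (2 × 10) ≈ 2.13 m.

h ≈ 2.13 m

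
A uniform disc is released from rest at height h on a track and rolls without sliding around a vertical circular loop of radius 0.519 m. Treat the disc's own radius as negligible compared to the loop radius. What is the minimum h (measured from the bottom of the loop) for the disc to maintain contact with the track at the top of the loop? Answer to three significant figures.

h_min ≈ 1.43 m

Here I = (1/2)MR², so the shape factor k = I/(MR²) = 0.5.
At the top, contact is just lost when gravity alone supplies the centripetal force: Mg = Mv_top²/r, i.e. v_top² = gr.
With ω = v/R, the kinetic energy at speed v is ½(1+k)Mv² = (3/4)Mv².
Energy conservation from release (height h) to the top (height 2r): Mgh = Mg(2r) + (3/4)M·gr.
Thus h_min = 2r + (1+k)r/2 = r(2 + 1.5/2) = 0.519 × 2.75 ≈ 1.43 m.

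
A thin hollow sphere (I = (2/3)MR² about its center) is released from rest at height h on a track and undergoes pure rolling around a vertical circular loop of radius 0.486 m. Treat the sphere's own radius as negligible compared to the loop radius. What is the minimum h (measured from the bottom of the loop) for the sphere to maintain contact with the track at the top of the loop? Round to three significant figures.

For this body I = (2/3)MR², i.e. k = I/(MR²) = 2/3.
At the top, contact is just lost when gravity alone supplies the centripetal force: Mg = Mv_top²/r, i.e. v_top² = gr.
With ω = v/R, the kinetic energy at speed v is ½(1+k)Mv² = (5/6)Mv².
Energy conservation from release (height h) to the top (height 2r): Mgh = Mg(2r) + (5/6)M·gr.
Thus h_min = 2r + (1+k)r/2 = r(2 + 1.667/2) = 0.486 × 2.833 ≈ 1.38 m.

h_min ≈ 1.38 m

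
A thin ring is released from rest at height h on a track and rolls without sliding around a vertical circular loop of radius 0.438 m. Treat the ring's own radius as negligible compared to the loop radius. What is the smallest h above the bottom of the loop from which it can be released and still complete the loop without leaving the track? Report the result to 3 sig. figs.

With I = MR², the ratio k = I/(MR²) is 1.
At the top of the loop, the minimum-contact condition is Mg = Mv_top²/r, so v_top² = gr.
With ω = v/R, the kinetic energy at speed v is ½(1+k)Mv² = Mv².
Energy conservation from release (height h) to the top (height 2r): Mgh = Mg(2r) + M·gr.
Thus h_min = 2r + (1+k)r/2 = r(2 + 2/2) = 0.438 × 3 ≈ 1.31 m.

h_min ≈ 1.31 m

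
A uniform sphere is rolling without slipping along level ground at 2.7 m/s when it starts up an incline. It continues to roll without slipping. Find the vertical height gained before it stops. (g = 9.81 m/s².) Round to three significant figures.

h ≈ 0.520 m

For this body I = (2/5)MR², i.e. k = I/(MR²) = 0.4.
Rolling without slipping gives ω = v/R, so the total kinetic energy is ½Mv² + ½Iω² = ½(1+k)Mv² = (7/10)Mv².
At the top the kinetic energy is zero, so (7/10)Mv₀² = Mgh.
Thus h = (1+k)v₀²/(2g) = 1.4 × 2.7² / (2 × 9.81) ≈ 0.520 m.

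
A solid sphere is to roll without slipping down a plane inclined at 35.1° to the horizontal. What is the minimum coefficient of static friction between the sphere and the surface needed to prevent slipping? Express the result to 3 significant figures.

μ_min ≈ 0.201

With I = (2/5)MR², the ratio k = I/(MR²) is 0.4.
Translational: Mg sinθ − f = Ma. Rotational about the CM: fR = Iα = kMRa, so f = kMa.
These give a = g sinθ/(1+k) and the required friction f = kMg sinθ/(1+k).
With N = Mg cosθ, the no-slip condition f ≤ μN gives μ_min = f/N = k tanθ/(1+k).
μ_min = 0.4 × tan35.1° / 1.4 ≈ 0.201.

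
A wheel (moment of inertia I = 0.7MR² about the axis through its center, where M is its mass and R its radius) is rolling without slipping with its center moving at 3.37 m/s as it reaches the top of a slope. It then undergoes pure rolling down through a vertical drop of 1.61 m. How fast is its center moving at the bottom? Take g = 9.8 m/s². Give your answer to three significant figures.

v ≈ 5.47 m/s

The moment of inertia is 0.7MR², giving k ≡ I/(MR²) = 0.7.
Since it rolls without slipping, ω = v/R and KE = ½Mv² + ½Iω² = ½(1+k)Mv² = (17/20)Mv².
Conserving energy between top and bottom: (17/20)Mv² = (17/20)Mv₀² + Mgh, hence v² = v₀² + 2gh/(1+k).
v = √(3.37² + 2×9.8×1.61/1.7) = √29.92 ≈ 5.47 m/s.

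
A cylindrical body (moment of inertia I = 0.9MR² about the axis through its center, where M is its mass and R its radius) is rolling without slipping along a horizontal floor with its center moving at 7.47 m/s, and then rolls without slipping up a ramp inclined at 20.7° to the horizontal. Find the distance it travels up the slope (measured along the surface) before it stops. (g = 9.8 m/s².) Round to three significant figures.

With I = 0.9MR², the ratio k = I/(MR²) is 0.9.
The rolling condition ω = v/R makes the rotational term ½I(v/R)² = ½kMv², so KE_total = ½(1+k)Mv² = (19/20)Mv².
Setting this equal to Mgh gives the vertical rise h = (1+k)v₀²/(2g) = 1.9×7.47²/(2×9.8) = 5.409 m.
The distance along the slope is d = h/sinθ = 5.409/sin20.7° ≈ 15.3 m.

d ≈ 15.3 m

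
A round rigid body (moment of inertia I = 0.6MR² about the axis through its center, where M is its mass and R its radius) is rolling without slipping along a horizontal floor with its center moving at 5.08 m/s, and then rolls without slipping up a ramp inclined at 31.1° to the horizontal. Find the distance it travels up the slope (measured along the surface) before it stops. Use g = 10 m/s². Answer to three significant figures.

d ≈ 4.00 m

Here I = 0.6MR², so the shape factor k = I/(MR²) = 0.6.
Pure rolling means v = ωR; then KE = ½Mv² + ½I(v/R)² = ½(1+k)Mv² = (4/5)Mv².
Setting this equal to Mgh gives the vertical rise h = (1+k)v₀²/(2g) = 1.6×5.08²/(2×10) = 2.065 m.
Along the incline, d = h/sinθ = 2.065/sin31.1° ≈ 4.00 m.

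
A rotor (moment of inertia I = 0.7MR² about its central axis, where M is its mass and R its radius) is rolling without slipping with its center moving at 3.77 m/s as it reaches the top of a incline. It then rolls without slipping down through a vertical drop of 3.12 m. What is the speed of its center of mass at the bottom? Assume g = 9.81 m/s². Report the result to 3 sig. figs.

v ≈ 7.09 m/s

The moment of inertia is 0.7MR², giving k ≡ I/(MR²) = 0.7.
The rolling condition ω = v/R makes the rotational term ½I(v/R)² = ½kMv², so KE_total = ½(1+k)Mv² = (17/20)Mv².
Conserving energy between top and bottom: (17/20)Mv² = (17/20)Mv₀² + Mgh, hence v² = v₀² + 2gh/(1+k).
v = √(3.77² + 2×9.81×3.12/1.7) = √50.22 ≈ 7.09 m/s.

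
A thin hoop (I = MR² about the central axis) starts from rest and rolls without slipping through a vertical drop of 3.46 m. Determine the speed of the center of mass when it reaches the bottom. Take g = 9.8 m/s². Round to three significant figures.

v ≈ 5.82 m/s

With I = MR², the ratio k = I/(MR²) is 1.
Rolling without slipping gives ω = v/R, so the total kinetic energy is ½Mv² + ½Iω² = ½(1+k)Mv² = Mv².
Setting Mgh = Mv² gives v = √(2gh/(1+k)) = √(2·9.8·3.46/2) ≈ 5.82 m/s.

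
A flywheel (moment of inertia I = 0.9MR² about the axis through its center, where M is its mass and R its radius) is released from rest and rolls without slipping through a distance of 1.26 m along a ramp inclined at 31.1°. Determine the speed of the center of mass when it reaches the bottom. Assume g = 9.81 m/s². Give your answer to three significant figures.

Here I = 0.9MR², so the shape factor k = I/(MR²) = 0.9.
The rolling condition ω = v/R makes the rotational term ½I(v/R)² = ½kMv², so KE_total = ½(1+k)Mv² = (19/20)Mv².
The vertical drop is h = L sinθ = 1.26 × sin31.1° = 0.6508 m.
Setting Mgh = (19/20)Mv² gives v = √(2gh/(1+k)) = √(2·9.81·0.6508/1.9) ≈ 2.59 m/s.

v ≈ 2.59 m/s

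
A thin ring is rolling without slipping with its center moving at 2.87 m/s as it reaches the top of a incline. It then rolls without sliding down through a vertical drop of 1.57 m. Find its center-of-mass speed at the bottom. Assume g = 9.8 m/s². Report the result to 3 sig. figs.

v ≈ 4.86 m/s

Here I = MR², so the shape factor k = I/(MR²) = 1.
Pure rolling means v = ωR; then KE = ½Mv² + ½I(v/R)² = ½(1+k)Mv² = Mv².
Conserving energy between top and bottom: Mv² = Mv₀² + Mgh, hence v² = v₀² + 2gh/(1+k).
v = √(2.87² + 2×9.8×1.57/2) = √23.62 ≈ 4.86 m/s.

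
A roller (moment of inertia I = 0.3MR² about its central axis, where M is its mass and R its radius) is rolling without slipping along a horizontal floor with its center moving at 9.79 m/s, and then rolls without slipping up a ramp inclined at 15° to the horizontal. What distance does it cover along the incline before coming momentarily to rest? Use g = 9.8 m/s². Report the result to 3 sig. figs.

d ≈ 24.6 m

For this body I = 0.3MR², i.e. k = I/(MR²) = 0.3.
Pure rolling means v = ωR; then KE = ½Mv² + ½I(v/R)² = ½(1+k)Mv² = (13/20)Mv².
Setting this equal to Mgh gives the vertical rise h = (1+k)v₀²/(2g) = 1.3×9.79²/(2×9.8) = 6.357 m.
The distance along the slope is d = h/sinθ = 6.357/sin15° ≈ 24.6 m.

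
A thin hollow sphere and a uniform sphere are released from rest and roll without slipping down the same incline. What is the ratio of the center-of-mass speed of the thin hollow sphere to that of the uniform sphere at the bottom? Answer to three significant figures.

v_ratio ≈ 0.917

Each satisfies Mgh = ½(1+k)Mv² with k = I/(MR²), so v ∝ 1/√(1+k).
For the thin hollow sphere k = 2/3; for the uniform sphere k = 0.4.
v₁/v₂ = √((1+k₂)/(1+k₁)) = √(1.4/1.667) ≈ 0.917.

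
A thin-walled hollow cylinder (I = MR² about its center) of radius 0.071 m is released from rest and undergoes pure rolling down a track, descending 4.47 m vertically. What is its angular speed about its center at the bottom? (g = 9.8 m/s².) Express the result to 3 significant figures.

ω ≈ 93.2 rad/s

For this body I = MR², i.e. k = I/(MR²) = 1.
Pure rolling means v = ωR; then KE = ½Mv² + ½I(v/R)² = ½(1+k)Mv² = Mv².
Energy conservation Mgh = ½(1+k)Mv² gives v = √(2gh/(1+k)) = √(2 × 9.8 × 4.47 / 2) = 6.619 m/s.
The angular speed follows from ω = v/R = 6.619/0.071 ≈ 93.2 rad/s.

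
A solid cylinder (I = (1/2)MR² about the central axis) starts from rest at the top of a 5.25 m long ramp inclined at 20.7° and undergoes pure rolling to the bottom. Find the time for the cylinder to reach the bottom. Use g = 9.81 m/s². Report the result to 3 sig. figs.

t ≈ 2.13 s

For this body I = (1/2)MR², i.e. k = I/(MR²) = 0.5.
Translational: Mg sinθ − f = Ma. Rotational about the CM: fR = Iα = kMRa, so f = kMa.
Hence a = g sinθ/(1+k) = 9.81×sin20.7°/1.5 = 2.312 m/s².
With constant a from rest, t = √(2L/a) = √(2·5.25/2.312) ≈ 2.13 s.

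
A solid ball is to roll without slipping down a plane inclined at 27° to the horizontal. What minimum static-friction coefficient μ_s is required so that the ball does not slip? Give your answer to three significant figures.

The moment of inertia is (2/5)MR², giving k ≡ I/(MR²) = 0.4.
Newton's second law down the slope: Mg sinθ − f = Ma. The torque equation fR = Iα (with α = a/R) gives f = kMa.
These give a = g sinθ/(1+k) and the required friction f = kMg sinθ/(1+k).
With N = Mg cosθ, the no-slip condition f ≤ μN gives μ_min = f/N = k tanθ/(1+k).
μ_min = 0.4 × tan27° / 1.4 ≈ 0.146.

μ_min ≈ 0.146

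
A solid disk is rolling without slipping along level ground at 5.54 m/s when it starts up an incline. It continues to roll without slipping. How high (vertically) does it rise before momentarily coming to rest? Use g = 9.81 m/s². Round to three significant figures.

h ≈ 2.35 m

With I = (1/2)MR², the ratio k = I/(MR²) is 0.5.
Since it rolls without slipping, ω = v/R and KE = ½Mv² + ½Iω² = ½(1+k)Mv² = (3/4)Mv².
All of this converts to potential energy at the highest point: (3/4)Mv₀² = Mgh.
Thus h = (1+k)v₀²/(2g) = 1.5 × 5.54² / (2 × 9.81) ≈ 2.35 m.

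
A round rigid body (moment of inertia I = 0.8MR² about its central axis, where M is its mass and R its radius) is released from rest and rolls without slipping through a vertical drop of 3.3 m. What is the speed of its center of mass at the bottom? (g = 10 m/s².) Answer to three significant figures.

For this body I = 0.8MR², i.e. k = I/(MR²) = 0.8.
Since it rolls without slipping, ω = v/R and KE = ½Mv² + ½Iω² = ½(1+k)Mv² = (9/10)Mv².
Energy conservation: Mgh = (9/10)Mv², so v = √(2gh/(1+k)) = √(2 × 10 × 3.3 / 1.8) ≈ 6.06 m/s.

v ≈ 6.06 m/s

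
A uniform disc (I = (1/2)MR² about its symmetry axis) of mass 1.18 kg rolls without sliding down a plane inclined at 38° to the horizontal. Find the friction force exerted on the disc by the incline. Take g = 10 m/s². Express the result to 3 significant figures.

Here I = (1/2)MR², so the shape factor k = I/(MR²) = 0.5.
Translational: Mg sinθ − f = Ma. Rotational about the CM: fR = Iα = kMRa, so f = kMa.
Combining, a = g sinθ/(1+k) and f = kMa = kMg sinθ/(1+k).
f = 0.5 × 1.18 × 10 × sin38° / 1.5 ≈ 2.42 N.

f ≈ 2.42 N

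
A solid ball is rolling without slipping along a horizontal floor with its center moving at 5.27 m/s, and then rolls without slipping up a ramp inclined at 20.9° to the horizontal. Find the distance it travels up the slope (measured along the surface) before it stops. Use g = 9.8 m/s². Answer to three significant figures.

For this body I = (2/5)MR², i.e. k = I/(MR²) = 0.4.
Rolling without slipping gives ω = v/R, so the total kinetic energy is ½Mv² + ½Iω² = ½(1+k)Mv² = (7/10)Mv².
Setting this equal to Mgh gives the vertical rise h = (1+k)v₀²/(2g) = 1.4×5.27²/(2×9.8) = 1.984 m.
Along the incline, d = h/sinθ = 1.984/sin20.9° ≈ 5.56 m.

d ≈ 5.56 m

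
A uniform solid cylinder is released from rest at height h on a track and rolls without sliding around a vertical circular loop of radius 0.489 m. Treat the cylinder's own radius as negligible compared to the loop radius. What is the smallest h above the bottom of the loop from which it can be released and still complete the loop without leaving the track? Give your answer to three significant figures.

h_min ≈ 1.34 m

Here I = (1/2)MR², so the shape factor k = I/(MR²) = 0.5.
At the top of the loop, the minimum-contact condition is Mg = Mv_top²/r, so v_top² = gr.
With ω = v/R, the kinetic energy at speed v is ½(1+k)Mv² = (3/4)Mv².
Energy conservation from release (height h) to the top (height 2r): Mgh = Mg(2r) + (3/4)M·gr.
Thus h_min = 2r + (1+k)r/2 = r(2 + 1.5/2) = 0.489 × 2.75 ≈ 1.34 m.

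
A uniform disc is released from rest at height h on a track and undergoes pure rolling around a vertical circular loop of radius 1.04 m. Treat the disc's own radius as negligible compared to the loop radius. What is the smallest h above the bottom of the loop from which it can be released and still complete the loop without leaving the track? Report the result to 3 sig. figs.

For this body I = (1/2)MR², i.e. k = I/(MR²) = 0.5.
At the top, contact is just lost when gravity alone supplies the centripetal force: Mg = Mv_top²/r, i.e. v_top² = gr.
With ω = v/R, the kinetic energy at speed v is ½(1+k)Mv² = (3/4)Mv².
Energy conservation from release (height h) to the top (height 2r): Mgh = Mg(2r) + (3/4)M·gr.
Thus h_min = 2r + (1+k)r/2 = r(2 + 1.5/2) = 1.04 × 2.75 ≈ 2.86 m.

h_min ≈ 2.86 m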